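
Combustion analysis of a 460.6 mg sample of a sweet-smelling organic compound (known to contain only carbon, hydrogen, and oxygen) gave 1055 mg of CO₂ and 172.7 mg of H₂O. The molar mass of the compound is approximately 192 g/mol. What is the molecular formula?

mol C = 1.055 g CO₂ ÷ 44.009 g/mol = 0.023972 mol
mol H = 2 × 0.1727 g H₂O ÷ 18.015 g/mol = 0.019173 mol
mass O = 0.4606 − (0.28793 + 0.019326) = 0.15334 g → mol O = 0.15334 ÷ 15.999 = 0.0095844 mol
Divide by the smallest (0.0095844 mol): C 2.501, H 2.000, O 1.000
Multiplying each by 2 gives whole numbers: C 5.00, H 4.00, O 2.00
Empirical formula: C5H4O2
Empirical-formula mass = 96.08 g/mol; 192 ÷ 96.08 ≈ 2, so the molecular formula is C10H8O4.

C10H8O4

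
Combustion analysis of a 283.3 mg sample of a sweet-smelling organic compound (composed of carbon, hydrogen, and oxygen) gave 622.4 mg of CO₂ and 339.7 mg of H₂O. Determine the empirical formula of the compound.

mol C = 0.6224 g CO₂ ÷ 44.009 g/mol = 0.014143 mol
mol H = 2 × 0.3397 g H₂O ÷ 18.015 g/mol = 0.037713 mol
mass O = 0.2833 − (0.16987 + 0.038015) = 0.075419 g → mol O = 0.075419 ÷ 15.999 = 0.0047140 mol
Divide by the smallest (0.0047140 mol): C 3.000, H 8.000, O 1.000

C3H8O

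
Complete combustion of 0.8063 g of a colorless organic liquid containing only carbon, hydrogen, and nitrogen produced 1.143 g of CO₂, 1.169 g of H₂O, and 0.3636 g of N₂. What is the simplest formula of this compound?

mol C = 1.143 g CO₂ ÷ 44.009 g/mol = 0.025972 mol
mol H = 2 × 1.169 g H₂O ÷ 18.015 g/mol = 0.12978 mol
mol N = 2 × 0.3636 g N₂ ÷ 28.014 g/mol = 0.025958 mol
Divide by the smallest (0.025958 mol): C 1.001, H 5.000, N 1.000

CH5N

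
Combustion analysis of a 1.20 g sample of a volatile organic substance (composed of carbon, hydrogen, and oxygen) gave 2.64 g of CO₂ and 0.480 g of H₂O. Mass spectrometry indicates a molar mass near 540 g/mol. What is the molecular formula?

C27H24O12

mol C = 2.64 g CO₂ ÷ 44.009 g/mol = 0.05999 mol
mol H = 2 × 0.480 g H₂O ÷ 18.015 g/mol = 0.05329 mol
mass O = 1.20 − (0.7205 + 0.05372) = 0.4258 g → mol O = 0.4258 ÷ 15.999 = 0.02661 mol
Divide by the smallest (0.02661 mol): C 2.254, H 2.002, O 1.000
Multiplying each by 4 gives whole numbers: C 9.02, H 8.01, O 4.00
Empirical formula: C9H8O4
Empirical-formula mass = 180.16 g/mol; 540 ÷ 180.16 ≈ 3, so the molecular formula is C27H24O12.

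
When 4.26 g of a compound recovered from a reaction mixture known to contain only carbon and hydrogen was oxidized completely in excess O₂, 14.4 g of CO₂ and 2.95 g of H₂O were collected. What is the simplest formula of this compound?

CH

mol C = 14.4 g CO₂ ÷ 44.009 g/mol = 0.3272 mol
mol H = 2 × 2.95 g H₂O ÷ 18.015 g/mol = 0.3275 mol
Divide by the smallest (0.3272 mol): C 1.000, H 1.001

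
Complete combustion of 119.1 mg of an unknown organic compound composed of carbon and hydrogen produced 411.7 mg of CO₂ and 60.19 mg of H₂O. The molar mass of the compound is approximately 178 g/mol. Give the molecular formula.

mol C = 0.4117 g CO₂ ÷ 44.009 g/mol = 0.0093549 mol
mol H = 2 × 0.06019 g H₂O ÷ 18.015 g/mol = 0.0066822 mol
Divide by the smallest (0.0066822 mol): C 1.400, H 1.000
Multiplying each by 5 gives whole numbers: C 7.00, H 5.00
Empirical formula: C7H5
Empirical-formula mass = 89.12 g/mol; 178 ÷ 89.12 ≈ 2, so the molecular formula is C14H10.

C14H10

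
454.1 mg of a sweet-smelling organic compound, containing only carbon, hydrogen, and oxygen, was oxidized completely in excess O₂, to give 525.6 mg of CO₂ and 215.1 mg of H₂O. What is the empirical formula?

mol C = 0.5256 g CO₂ ÷ 44.009 g/mol = 0.011943 mol
mol H = 2 × 0.2151 g H₂O ÷ 18.015 g/mol = 0.023880 mol
mass O = 0.4541 − (0.14345 + 0.024071) = 0.28658 g → mol O = 0.28658 ÷ 15.999 = 0.017912 mol
Divide by the smallest (0.011943 mol): C 1.000, H 2.000, O 1.500
Multiplying each by 2 gives whole numbers: C 2.00, H 4.00, O 3.00

C2H4O3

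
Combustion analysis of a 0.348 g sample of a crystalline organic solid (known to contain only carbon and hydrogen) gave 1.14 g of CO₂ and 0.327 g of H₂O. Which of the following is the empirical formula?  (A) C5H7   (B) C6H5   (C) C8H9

mol C = 1.14 g CO₂ ÷ 44.009 g/mol = 0.02590 mol
mol H = 2 × 0.327 g H₂O ÷ 18.015 g/mol = 0.03630 mol
Divide by the smallest (0.02590 mol): C 1.000, H 1.401
Multiplying each by 5 gives whole numbers: C 5.00, H 7.01

(A) C5H7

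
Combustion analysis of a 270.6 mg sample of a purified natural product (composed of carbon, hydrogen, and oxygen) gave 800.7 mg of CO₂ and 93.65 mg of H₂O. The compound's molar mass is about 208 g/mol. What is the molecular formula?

C14H8O2

mol C = 0.8007 g CO₂ ÷ 44.009 g/mol = 0.018194 mol
mol H = 2 × 0.09365 g H₂O ÷ 18.015 g/mol = 0.010397 mol
mass O = 0.2706 − (0.21853 + 0.010480) = 0.041592 g → mol O = 0.041592 ÷ 15.999 = 0.0025996 mol
Divide by the smallest (0.0025996 mol): C 6.999, H 3.999, O 1.000
Empirical formula: C7H4O
Empirical-formula mass = 104.11 g/mol; 208 ÷ 104.11 ≈ 2, so the molecular formula is C14H8O2.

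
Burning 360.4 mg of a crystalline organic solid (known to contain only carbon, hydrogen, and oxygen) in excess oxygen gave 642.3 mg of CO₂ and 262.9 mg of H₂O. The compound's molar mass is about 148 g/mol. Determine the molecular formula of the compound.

mol C = 0.6423 g CO₂ ÷ 44.009 g/mol = 0.014595 mol
mol H = 2 × 0.2629 g H₂O ÷ 18.015 g/mol = 0.029187 mol
mass O = 0.3604 − (0.17530 + 0.029420) = 0.15568 g → mol O = 0.15568 ÷ 15.999 = 0.0097308 mol
Divide by the smallest (0.0097308 mol): C 1.500, H 2.999, O 1.000
Multiplying each by 2 gives whole numbers: C 3.00, H 6.00, O 2.00
Empirical formula: C3H6O2
Empirical-formula mass = 74.08 g/mol; 148 ÷ 74.08 ≈ 2, so the molecular formula is C6H12O4.

C6H12O4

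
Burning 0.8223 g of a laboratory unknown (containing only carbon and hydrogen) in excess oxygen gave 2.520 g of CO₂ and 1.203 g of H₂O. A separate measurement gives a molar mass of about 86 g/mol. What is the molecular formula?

C6H14

mol C = 2.520 g CO₂ ÷ 44.009 g/mol = 0.057261 mol
mol H = 2 × 1.203 g H₂O ÷ 18.015 g/mol = 0.13356 mol
Divide by the smallest (0.057261 mol): C 1.000, H 2.332
Multiplying each by 3 gives whole numbers: C 3.00, H 7.00
Empirical formula: C3H7
Empirical-formula mass = 43.09 g/mol; 86 ÷ 43.09 ≈ 2, so the molecular formula is C6H14.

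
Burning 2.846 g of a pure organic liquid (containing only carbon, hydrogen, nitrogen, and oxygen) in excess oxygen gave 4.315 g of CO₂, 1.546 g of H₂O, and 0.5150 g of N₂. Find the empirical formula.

mol C = 4.315 g CO₂ ÷ 44.009 g/mol = 0.098048 mol
mol H = 2 × 1.546 g H₂O ÷ 18.015 g/mol = 0.17163 mol
mol N = 2 × 0.5150 g N₂ ÷ 28.014 g/mol = 0.036767 mol
mass O = 2.846 − (1.1777 + 0.17301 + 0.51500) = 0.98034 g → mol O = 0.98034 ÷ 15.999 = 0.061275 mol
Divide by the smallest (0.036767 mol): C 2.667, H 4.668, N 1.000, O 1.667
Multiplying each by 3 gives whole numbers: C 8.00, H 14.00, N 3.00, O 5.00

C8H14N3O5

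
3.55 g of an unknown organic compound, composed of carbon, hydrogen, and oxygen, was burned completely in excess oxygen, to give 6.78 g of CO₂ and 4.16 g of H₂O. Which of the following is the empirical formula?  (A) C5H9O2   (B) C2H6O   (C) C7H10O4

(B) C2H6O

mol C = 6.78 g CO₂ ÷ 44.009 g/mol = 0.1541 mol
mol H = 2 × 4.16 g H₂O ÷ 18.015 g/mol = 0.4618 mol
mass O = 3.55 − (1.850 + 0.4655) = 1.234 g → mol O = 1.234 ÷ 15.999 = 0.07713 mol
Divide by the smallest (0.07713 mol): C 1.997, H 5.987, O 1.000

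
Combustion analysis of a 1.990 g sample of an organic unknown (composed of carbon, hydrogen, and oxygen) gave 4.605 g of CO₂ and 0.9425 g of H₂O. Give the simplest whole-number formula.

C8H8O3

mol C = 4.605 g CO₂ ÷ 44.009 g/mol = 0.10464 mol
mol H = 2 × 0.9425 g H₂O ÷ 18.015 g/mol = 0.10464 mol
mass O = 1.990 − (1.2568 + 0.10547) = 0.62772 g → mol O = 0.62772 ÷ 15.999 = 0.039235 mol
Divide by the smallest (0.039235 mol): C 2.667, H 2.667, O 1.000
Multiplying each by 3 gives whole numbers: C 8.00, H 8.00, O 3.00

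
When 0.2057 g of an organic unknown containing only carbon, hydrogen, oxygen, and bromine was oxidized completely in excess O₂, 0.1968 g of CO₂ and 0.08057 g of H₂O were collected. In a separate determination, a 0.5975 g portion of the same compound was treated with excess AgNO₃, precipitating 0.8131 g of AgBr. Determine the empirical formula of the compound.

mol C = 0.1968 g CO₂ ÷ 44.009 g/mol = 0.0044718 mol
mol H = 2 × 0.08057 g H₂O ÷ 18.015 g/mol = 0.0089448 mol
From the AgBr data: mol Br per gram of compound = (0.8131 ÷ 187.772) ÷ 0.5975 = 0.0072473 mol/g, so in the 0.2057 g combustion sample mol Br = 0.0014908 mol
mass O = 0.2057 − (0.053711 + 0.0090163 + 0.11912) = 0.023855 g → mol O = 0.023855 ÷ 15.999 = 0.0014910 mol
Divide by the smallest (0.0014908 mol): C 3.000, H 6.000, Br 1.000, O 1.000

C3H6BrO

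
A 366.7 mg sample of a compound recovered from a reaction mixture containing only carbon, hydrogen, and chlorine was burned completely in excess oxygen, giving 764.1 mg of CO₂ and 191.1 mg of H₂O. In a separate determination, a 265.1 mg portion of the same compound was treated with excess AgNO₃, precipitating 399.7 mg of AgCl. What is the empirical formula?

mol C = 0.7641 g CO₂ ÷ 44.009 g/mol = 0.017362 mol
mol H = 2 × 0.1911 g H₂O ÷ 18.015 g/mol = 0.021216 mol
From the AgCl data: mol Cl per gram of compound = (0.3997 ÷ 143.318) ÷ 0.2651 = 0.010520 mol/g, so in the 0.3667 g combustion sample mol Cl = 0.0038578 mol
Divide by the smallest (0.0038578 mol): C 4.501, H 5.499, Cl 1.000
Multiplying each by 2 gives whole numbers: C 9.00, H 11.00, Cl 2.00

C9H11Cl2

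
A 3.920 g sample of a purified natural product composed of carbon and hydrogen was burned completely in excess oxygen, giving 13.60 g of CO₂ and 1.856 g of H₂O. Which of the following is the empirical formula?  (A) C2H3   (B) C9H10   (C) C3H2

mol C = 13.60 g CO₂ ÷ 44.009 g/mol = 0.30903 mol
mol H = 2 × 1.856 g H₂O ÷ 18.015 g/mol = 0.20605 mol
Divide by the smallest (0.20605 mol): C 1.500, H 1.000
Multiplying each by 2 gives whole numbers: C 3.00, H 2.00

(C) C3H2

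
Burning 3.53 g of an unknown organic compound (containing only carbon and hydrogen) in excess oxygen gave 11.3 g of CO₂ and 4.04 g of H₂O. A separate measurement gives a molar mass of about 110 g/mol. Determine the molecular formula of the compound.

C8H14

mol C = 11.3 g CO₂ ÷ 44.009 g/mol = 0.2568 mol
mol H = 2 × 4.04 g H₂O ÷ 18.015 g/mol = 0.4485 mol
Divide by the smallest (0.2568 mol): C 1.000, H 1.747
Multiplying each by 4 gives whole numbers: C 4.00, H 6.99
Empirical formula: C4H7
Empirical-formula mass = 55.10 g/mol; 110 ÷ 55.10 ≈ 2, so the molecular formula is C8H14.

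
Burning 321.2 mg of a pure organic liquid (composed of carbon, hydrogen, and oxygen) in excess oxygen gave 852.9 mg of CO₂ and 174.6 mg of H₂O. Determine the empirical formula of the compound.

C9H9O2

mol C = 0.8529 g CO₂ ÷ 44.009 g/mol = 0.019380 mol
mol H = 2 × 0.1746 g H₂O ÷ 18.015 g/mol = 0.019384 mol
mass O = 0.3212 − (0.23277 + 0.019539) = 0.068886 g → mol O = 0.068886 ÷ 15.999 = 0.0043057 mol
Divide by the smallest (0.0043057 mol): C 4.501, H 4.502, O 1.000
Multiplying each by 2 gives whole numbers: C 9.00, H 9.00, O 2.00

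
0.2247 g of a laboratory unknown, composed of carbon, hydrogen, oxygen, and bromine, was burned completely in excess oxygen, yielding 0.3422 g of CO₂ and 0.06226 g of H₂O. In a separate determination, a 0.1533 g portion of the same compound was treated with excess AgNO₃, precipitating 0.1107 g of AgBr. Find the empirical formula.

mol C = 0.3422 g CO₂ ÷ 44.009 g/mol = 0.0077757 mol
mol H = 2 × 0.06226 g H₂O ÷ 18.015 g/mol = 0.0069120 mol
From the AgBr data: mol Br per gram of compound = (0.1107 ÷ 187.772) ÷ 0.1533 = 0.0038457 mol/g, so in the 0.2247 g combustion sample mol Br = 0.00086413 mol
mass O = 0.2247 − (0.093394 + 0.0069673 + 0.069047) = 0.055292 g → mol O = 0.055292 ÷ 15.999 = 0.0034559 mol
Divide by the smallest (0.00086413 mol): C 8.998, H 7.999, Br 1.000, O 3.999

C9H8BrO4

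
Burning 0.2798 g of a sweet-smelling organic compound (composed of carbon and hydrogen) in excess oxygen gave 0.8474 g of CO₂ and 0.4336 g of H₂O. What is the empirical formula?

mol C = 0.8474 g CO₂ ÷ 44.009 g/mol = 0.019255 mol
mol H = 2 × 0.4336 g H₂O ÷ 18.015 g/mol = 0.048138 mol
Divide by the smallest (0.019255 mol): C 1.000, H 2.500
Multiplying each by 2 gives whole numbers: C 2.00, H 5.00

C2H5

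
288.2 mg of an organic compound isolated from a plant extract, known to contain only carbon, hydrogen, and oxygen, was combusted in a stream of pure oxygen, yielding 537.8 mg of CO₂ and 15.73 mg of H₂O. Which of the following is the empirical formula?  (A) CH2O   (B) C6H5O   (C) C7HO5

(C) C7HO5

mol C = 0.5378 g CO₂ ÷ 44.009 g/mol = 0.012220 mol
mol H = 2 × 0.01573 g H₂O ÷ 18.015 g/mol = 0.0017463 mol
mass O = 0.2882 − (0.14678 + 0.0017603) = 0.13966 g → mol O = 0.13966 ÷ 15.999 = 0.0087295 mol
Divide by the smallest (0.0017463 mol): C 6.998, H 1.000, O 4.999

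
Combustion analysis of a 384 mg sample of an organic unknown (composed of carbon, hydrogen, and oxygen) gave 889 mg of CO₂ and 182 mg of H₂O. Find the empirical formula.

C8H8O3

mol C = 0.889 g CO₂ ÷ 44.009 g/mol = 0.02020 mol
mol H = 2 × 0.182 g H₂O ÷ 18.015 g/mol = 0.02021 mol
mass O = 0.384 − (0.2426 + 0.02037) = 0.1210 g → mol O = 0.1210 ÷ 15.999 = 0.007563 mol
Divide by the smallest (0.007563 mol): C 2.671, H 2.671, O 1.000
Multiplying each by 3 gives whole numbers: C 8.01, H 8.01, O 3.00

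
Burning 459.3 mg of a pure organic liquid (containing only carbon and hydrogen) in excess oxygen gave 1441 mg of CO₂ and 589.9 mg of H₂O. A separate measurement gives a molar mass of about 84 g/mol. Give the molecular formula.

mol C = 1.441 g CO₂ ÷ 44.009 g/mol = 0.032743 mol
mol H = 2 × 0.5899 g H₂O ÷ 18.015 g/mol = 0.065490 mol
Divide by the smallest (0.032743 mol): C 1.000, H 2.000
Empirical formula: CH2
Empirical-formula mass = 14.03 g/mol; 84 ÷ 14.03 ≈ 6, so the molecular formula is C6H12.

C6H12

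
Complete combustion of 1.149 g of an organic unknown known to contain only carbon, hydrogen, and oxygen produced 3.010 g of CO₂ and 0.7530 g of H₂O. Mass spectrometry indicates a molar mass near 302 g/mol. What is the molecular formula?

mol C = 3.010 g CO₂ ÷ 44.009 g/mol = 0.068395 mol
mol H = 2 × 0.7530 g H₂O ÷ 18.015 g/mol = 0.083597 mol
mass O = 1.149 − (0.82149 + 0.084266) = 0.24324 g → mol O = 0.24324 ÷ 15.999 = 0.015203 mol
Divide by the smallest (0.015203 mol): C 4.499, H 5.499, O 1.000
Multiplying each by 2 gives whole numbers: C 9.00, H 11.00, O 2.00
Empirical formula: C9H11O2
Empirical-formula mass = 151.19 g/mol; 302 ÷ 151.19 ≈ 2, so the molecular formula is C18H22O4.

C18H22O4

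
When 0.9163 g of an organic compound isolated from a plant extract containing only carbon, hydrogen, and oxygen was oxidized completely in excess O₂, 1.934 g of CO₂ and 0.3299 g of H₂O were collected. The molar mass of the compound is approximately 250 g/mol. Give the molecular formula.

C12H10O6

mol C = 1.934 g CO₂ ÷ 44.009 g/mol = 0.043946 mol
mol H = 2 × 0.3299 g H₂O ÷ 18.015 g/mol = 0.036625 mol
mass O = 0.9163 − (0.52783 + 0.036918) = 0.35155 g → mol O = 0.35155 ÷ 15.999 = 0.021973 mol
Divide by the smallest (0.021973 mol): C 2.000, H 1.667, O 1.000
Multiplying each by 3 gives whole numbers: C 6.00, H 5.00, O 3.00
Empirical formula: C6H5O3
Empirical-formula mass = 125.10 g/mol; 250 ÷ 125.10 ≈ 2, so the molecular formula is C12H10O6.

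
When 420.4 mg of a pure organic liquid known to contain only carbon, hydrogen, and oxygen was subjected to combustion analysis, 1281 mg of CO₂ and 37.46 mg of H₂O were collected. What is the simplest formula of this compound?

C7HO

mol C = 1.281 g CO₂ ÷ 44.009 g/mol = 0.029108 mol
mol H = 2 × 0.03746 g H₂O ÷ 18.015 g/mol = 0.0041588 mol
mass O = 0.4204 − (0.34961 + 0.0041920) = 0.066596 g → mol O = 0.066596 ÷ 15.999 = 0.0041625 mol
Divide by the smallest (0.0041588 mol): C 6.999, H 1.000, O 1.001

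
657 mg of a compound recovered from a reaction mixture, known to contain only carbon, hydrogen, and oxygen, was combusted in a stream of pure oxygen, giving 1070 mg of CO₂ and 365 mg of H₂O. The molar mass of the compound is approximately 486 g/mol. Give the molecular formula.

mol C = 1.07 g CO₂ ÷ 44.009 g/mol = 0.02431 mol
mol H = 2 × 0.365 g H₂O ÷ 18.015 g/mol = 0.04052 mol
mass O = 0.657 − (0.2920 + 0.04085) = 0.3241 g → mol O = 0.3241 ÷ 15.999 = 0.02026 mol
Divide by the smallest (0.02026 mol): C 1.200, H 2.000, O 1.000
Multiplying each by 5 gives whole numbers: C 6.00, H 10.00, O 5.00
Empirical formula: C6H10O5
Empirical-formula mass = 162.14 g/mol; 486 ÷ 162.14 ≈ 3, so the molecular formula is C18H30O15.

C18H30O15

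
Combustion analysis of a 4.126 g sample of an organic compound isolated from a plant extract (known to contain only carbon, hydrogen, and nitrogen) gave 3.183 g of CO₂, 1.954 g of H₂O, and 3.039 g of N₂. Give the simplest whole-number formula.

mol C = 3.183 g CO₂ ÷ 44.009 g/mol = 0.072326 mol
mol H = 2 × 1.954 g H₂O ÷ 18.015 g/mol = 0.21693 mol
mol N = 2 × 3.039 g N₂ ÷ 28.014 g/mol = 0.21696 mol
Divide by the smallest (0.072326 mol): C 1.000, H 2.999, N 3.000

CH3N3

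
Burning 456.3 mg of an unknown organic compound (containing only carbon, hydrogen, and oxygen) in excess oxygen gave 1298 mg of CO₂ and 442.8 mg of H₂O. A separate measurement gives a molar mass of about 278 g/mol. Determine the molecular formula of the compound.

mol C = 1.298 g CO₂ ÷ 44.009 g/mol = 0.029494 mol
mol H = 2 × 0.4428 g H₂O ÷ 18.015 g/mol = 0.049159 mol
mass O = 0.4563 − (0.35425 + 0.049552) = 0.052496 g → mol O = 0.052496 ÷ 15.999 = 0.0032812 mol
Divide by the smallest (0.0032812 mol): C 8.989, H 14.982, O 1.000
Empirical formula: C9H15O
Empirical-formula mass = 139.22 g/mol; 278 ÷ 139.22 ≈ 2, so the molecular formula is C18H30O2.

C18H30O2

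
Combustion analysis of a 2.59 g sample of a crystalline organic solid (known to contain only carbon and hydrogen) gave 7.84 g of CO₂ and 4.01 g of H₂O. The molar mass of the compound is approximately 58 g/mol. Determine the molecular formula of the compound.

mol C = 7.84 g CO₂ ÷ 44.009 g/mol = 0.1781 mol
mol H = 2 × 4.01 g H₂O ÷ 18.015 g/mol = 0.4452 mol
Divide by the smallest (0.1781 mol): C 1.000, H 2.499
Multiplying each by 2 gives whole numbers: C 2.00, H 5.00
Empirical formula: C2H5
Empirical-formula mass = 29.06 g/mol; 58 ÷ 29.06 ≈ 2, so the molecular formula is C4H10.

C4H10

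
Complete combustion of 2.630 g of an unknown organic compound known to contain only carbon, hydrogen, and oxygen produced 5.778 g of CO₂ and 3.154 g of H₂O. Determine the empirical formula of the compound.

mol C = 5.778 g CO₂ ÷ 44.009 g/mol = 0.13129 mol
mol H = 2 × 3.154 g H₂O ÷ 18.015 g/mol = 0.35015 mol
mass O = 2.630 − (1.5769 + 0.35295) = 0.70011 g → mol O = 0.70011 ÷ 15.999 = 0.043759 mol
Divide by the smallest (0.043759 mol): C 3.000, H 8.002, O 1.000

C3H8O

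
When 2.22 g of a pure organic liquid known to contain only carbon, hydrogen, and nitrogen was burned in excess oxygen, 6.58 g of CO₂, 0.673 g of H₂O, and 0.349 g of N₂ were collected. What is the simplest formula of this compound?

mol C = 6.58 g CO₂ ÷ 44.009 g/mol = 0.1495 mol
mol H = 2 × 0.673 g H₂O ÷ 18.015 g/mol = 0.07472 mol
mol N = 2 × 0.349 g N₂ ÷ 28.014 g/mol = 0.02492 mol
Divide by the smallest (0.02492 mol): C 6.001, H 2.999, N 1.000

C6H3N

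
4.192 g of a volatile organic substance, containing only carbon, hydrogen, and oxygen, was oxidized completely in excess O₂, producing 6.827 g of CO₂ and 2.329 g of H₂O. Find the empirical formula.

mol C = 6.827 g CO₂ ÷ 44.009 g/mol = 0.15513 mol
mol H = 2 × 2.329 g H₂O ÷ 18.015 g/mol = 0.25856 mol
mass O = 4.192 − (1.8632 + 0.26063) = 2.0681 g → mol O = 2.0681 ÷ 15.999 = 0.12927 mol
Divide by the smallest (0.12927 mol): C 1.200, H 2.000, O 1.000
Multiplying each by 5 gives whole numbers: C 6.00, H 10.00, O 5.00

C6H10O5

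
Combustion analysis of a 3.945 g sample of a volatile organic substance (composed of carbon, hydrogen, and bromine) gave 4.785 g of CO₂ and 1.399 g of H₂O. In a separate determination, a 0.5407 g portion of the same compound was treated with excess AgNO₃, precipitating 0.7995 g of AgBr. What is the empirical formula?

C7H10Br2

mol C = 4.785 g CO₂ ÷ 44.009 g/mol = 0.10873 mol
mol H = 2 × 1.399 g H₂O ÷ 18.015 g/mol = 0.15532 mol
From the AgBr data: mol Br per gram of compound = (0.7995 ÷ 187.772) ÷ 0.5407 = 0.0078747 mol/g, so in the 3.945 g combustion sample mol Br = 0.031065 mol
Divide by the smallest (0.031065 mol): C 3.500, H 5.000, Br 1.000
Multiplying each by 2 gives whole numbers: C 7.00, H 10.00, Br 2.00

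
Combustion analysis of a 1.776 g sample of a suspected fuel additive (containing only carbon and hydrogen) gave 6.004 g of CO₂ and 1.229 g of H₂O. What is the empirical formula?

CH

mol C = 6.004 g CO₂ ÷ 44.009 g/mol = 0.13643 mol
mol H = 2 × 1.229 g H₂O ÷ 18.015 g/mol = 0.13644 mol
Divide by the smallest (0.13643 mol): C 1.000, H 1.000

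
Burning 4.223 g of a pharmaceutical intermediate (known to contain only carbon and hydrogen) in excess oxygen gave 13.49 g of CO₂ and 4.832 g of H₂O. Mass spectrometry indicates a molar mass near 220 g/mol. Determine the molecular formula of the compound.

C16H28

mol C = 13.49 g CO₂ ÷ 44.009 g/mol = 0.30653 mol
mol H = 2 × 4.832 g H₂O ÷ 18.015 g/mol = 0.53644 mol
Divide by the smallest (0.30653 mol): C 1.000, H 1.750
Multiplying each by 4 gives whole numbers: C 4.00, H 7.00
Empirical formula: C4H7
Empirical-formula mass = 55.10 g/mol; 220 ÷ 55.10 ≈ 4, so the molecular formula is C16H28.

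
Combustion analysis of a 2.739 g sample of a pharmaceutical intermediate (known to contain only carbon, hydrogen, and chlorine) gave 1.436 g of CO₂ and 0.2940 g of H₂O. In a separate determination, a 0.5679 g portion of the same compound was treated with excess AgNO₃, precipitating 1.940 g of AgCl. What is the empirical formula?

mol C = 1.436 g CO₂ ÷ 44.009 g/mol = 0.032630 mol
mol H = 2 × 0.2940 g H₂O ÷ 18.015 g/mol = 0.032639 mol
From the AgCl data: mol Cl per gram of compound = (1.940 ÷ 143.318) ÷ 0.5679 = 0.023836 mol/g, so in the 2.739 g combustion sample mol Cl = 0.065286 mol
Divide by the smallest (0.032630 mol): C 1.000, H 1.000, Cl 2.001

CHCl2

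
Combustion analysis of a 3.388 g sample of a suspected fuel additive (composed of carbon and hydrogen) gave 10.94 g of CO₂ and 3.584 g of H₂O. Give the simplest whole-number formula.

C5H8

mol C = 10.94 g CO₂ ÷ 44.009 g/mol = 0.24859 mol
mol H = 2 × 3.584 g H₂O ÷ 18.015 g/mol = 0.39789 mol
Divide by the smallest (0.24859 mol): C 1.000, H 1.601
Multiplying each by 5 gives whole numbers: C 5.00, H 8.00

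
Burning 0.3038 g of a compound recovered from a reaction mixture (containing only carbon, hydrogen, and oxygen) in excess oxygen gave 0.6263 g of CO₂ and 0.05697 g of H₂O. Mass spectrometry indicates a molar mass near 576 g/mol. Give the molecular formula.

mol C = 0.6263 g CO₂ ÷ 44.009 g/mol = 0.014231 mol
mol H = 2 × 0.05697 g H₂O ÷ 18.015 g/mol = 0.0063247 mol
mass O = 0.3038 − (0.17093 + 0.0063753) = 0.12649 g → mol O = 0.12649 ÷ 15.999 = 0.0079064 mol
Divide by the smallest (0.0063247 mol): C 2.250, H 1.000, O 1.250
Multiplying each by 4 gives whole numbers: C 9.00, H 4.00, O 5.00
Empirical formula: C9H4O5
Empirical-formula mass = 192.13 g/mol; 576 ÷ 192.13 ≈ 3, so the molecular formula is C27H12O15.

C27H12O15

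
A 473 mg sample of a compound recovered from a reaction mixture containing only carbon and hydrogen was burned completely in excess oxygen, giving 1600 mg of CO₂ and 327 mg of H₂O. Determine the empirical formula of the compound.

mol C = 1.60 g CO₂ ÷ 44.009 g/mol = 0.03636 mol
mol H = 2 × 0.327 g H₂O ÷ 18.015 g/mol = 0.03630 mol
Divide by the smallest (0.03630 mol): C 1.001, H 1.000

CH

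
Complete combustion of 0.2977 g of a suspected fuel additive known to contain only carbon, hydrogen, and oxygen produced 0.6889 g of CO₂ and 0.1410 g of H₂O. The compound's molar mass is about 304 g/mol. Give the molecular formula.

mol C = 0.6889 g CO₂ ÷ 44.009 g/mol = 0.015654 mol
mol H = 2 × 0.1410 g H₂O ÷ 18.015 g/mol = 0.015654 mol
mass O = 0.2977 − (0.18802 + 0.015779) = 0.093906 g → mol O = 0.093906 ÷ 15.999 = 0.0058695 mol
Divide by the smallest (0.0058695 mol): C 2.667, H 2.667, O 1.000
Multiplying each by 3 gives whole numbers: C 8.00, H 8.00, O 3.00
Empirical formula: C8H8O3
Empirical-formula mass = 152.15 g/mol; 304 ÷ 152.15 ≈ 2, so the molecular formula is C16H16O6.

C16H16O6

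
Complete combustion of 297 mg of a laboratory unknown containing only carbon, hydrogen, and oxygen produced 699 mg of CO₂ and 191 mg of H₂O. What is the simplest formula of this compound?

mol C = 0.699 g CO₂ ÷ 44.009 g/mol = 0.01588 mol
mol H = 2 × 0.191 g H₂O ÷ 18.015 g/mol = 0.02120 mol
mass O = 0.297 − (0.1908 + 0.02137) = 0.08485 g → mol O = 0.08485 ÷ 15.999 = 0.005304 mol
Divide by the smallest (0.005304 mol): C 2.995, H 3.998, O 1.000

C3H4O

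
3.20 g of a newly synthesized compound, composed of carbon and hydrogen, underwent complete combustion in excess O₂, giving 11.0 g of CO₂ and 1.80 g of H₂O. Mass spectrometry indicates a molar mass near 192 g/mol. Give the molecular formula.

mol C = 11.0 g CO₂ ÷ 44.009 g/mol = 0.2499 mol
mol H = 2 × 1.80 g H₂O ÷ 18.015 g/mol = 0.1998 mol
Divide by the smallest (0.1998 mol): C 1.251, H 1.000
Multiplying each by 4 gives whole numbers: C 5.00, H 4.00
Empirical formula: C5H4
Empirical-formula mass = 64.09 g/mol; 192 ÷ 64.09 ≈ 3, so the molecular formula is C15H12.

C15H12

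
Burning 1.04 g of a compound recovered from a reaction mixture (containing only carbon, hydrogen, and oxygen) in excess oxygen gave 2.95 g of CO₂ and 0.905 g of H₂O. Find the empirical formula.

C8H12O

mol C = 2.95 g CO₂ ÷ 44.009 g/mol = 0.06703 mol
mol H = 2 × 0.905 g H₂O ÷ 18.015 g/mol = 0.1005 mol
mass O = 1.04 − (0.8051 + 0.1013) = 0.1336 g → mol O = 0.1336 ÷ 15.999 = 0.008351 mol
Divide by the smallest (0.008351 mol): C 8.027, H 12.031, O 1.000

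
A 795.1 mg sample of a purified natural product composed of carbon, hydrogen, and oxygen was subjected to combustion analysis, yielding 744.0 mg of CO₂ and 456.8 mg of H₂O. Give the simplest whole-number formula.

mol C = 0.7440 g CO₂ ÷ 44.009 g/mol = 0.016906 mol
mol H = 2 × 0.4568 g H₂O ÷ 18.015 g/mol = 0.050713 mol
mass O = 0.7951 − (0.20305 + 0.051119) = 0.54093 g → mol O = 0.54093 ÷ 15.999 = 0.033810 mol
Divide by the smallest (0.016906 mol): C 1.000, H 3.000, O 2.000

CH3O2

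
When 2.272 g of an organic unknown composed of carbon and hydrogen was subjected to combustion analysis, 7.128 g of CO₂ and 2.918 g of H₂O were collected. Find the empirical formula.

CH2

mol C = 7.128 g CO₂ ÷ 44.009 g/mol = 0.16197 mol
mol H = 2 × 2.918 g H₂O ÷ 18.015 g/mol = 0.32395 mol
Divide by the smallest (0.16197 mol): C 1.000, H 2.000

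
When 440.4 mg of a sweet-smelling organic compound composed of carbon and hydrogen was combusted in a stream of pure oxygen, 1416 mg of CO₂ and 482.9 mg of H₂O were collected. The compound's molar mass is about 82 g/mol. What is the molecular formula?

C6H10

mol C = 1.416 g CO₂ ÷ 44.009 g/mol = 0.032175 mol
mol H = 2 × 0.4829 g H₂O ÷ 18.015 g/mol = 0.053611 mol
Divide by the smallest (0.032175 mol): C 1.000, H 1.666
Multiplying each by 3 gives whole numbers: C 3.00, H 5.00
Empirical formula: C3H5
Empirical-formula mass = 41.07 g/mol; 82 ÷ 41.07 ≈ 2, so the molecular formula is C6H10.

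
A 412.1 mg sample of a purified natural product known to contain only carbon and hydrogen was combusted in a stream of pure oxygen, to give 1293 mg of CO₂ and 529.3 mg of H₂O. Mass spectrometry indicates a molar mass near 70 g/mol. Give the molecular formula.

mol C = 1.293 g CO₂ ÷ 44.009 g/mol = 0.029380 mol
mol H = 2 × 0.5293 g H₂O ÷ 18.015 g/mol = 0.058762 mol
Divide by the smallest (0.029380 mol): C 1.000, H 2.000
Empirical formula: CH2
Empirical-formula mass = 14.03 g/mol; 70 ÷ 14.03 ≈ 5, so the molecular formula is C5H10.

C5H10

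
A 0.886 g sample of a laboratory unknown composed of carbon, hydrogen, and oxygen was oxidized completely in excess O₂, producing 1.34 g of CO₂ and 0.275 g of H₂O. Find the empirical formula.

CHO

mol C = 1.34 g CO₂ ÷ 44.009 g/mol = 0.03045 mol
mol H = 2 × 0.275 g H₂O ÷ 18.015 g/mol = 0.03053 mol
mass O = 0.886 − (0.3657 + 0.03077) = 0.4895 g → mol O = 0.4895 ÷ 15.999 = 0.03060 mol
Divide by the smallest (0.03045 mol): C 1.000, H 1.003, O 1.005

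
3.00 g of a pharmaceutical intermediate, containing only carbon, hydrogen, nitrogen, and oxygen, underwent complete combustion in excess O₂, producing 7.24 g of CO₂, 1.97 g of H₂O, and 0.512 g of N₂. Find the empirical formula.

mol C = 7.24 g CO₂ ÷ 44.009 g/mol = 0.1645 mol
mol H = 2 × 1.97 g H₂O ÷ 18.015 g/mol = 0.2187 mol
mol N = 2 × 0.512 g N₂ ÷ 28.014 g/mol = 0.03655 mol
mass O = 3.00 − (1.976 + 0.2205 + 0.5120) = 0.2916 g → mol O = 0.2916 ÷ 15.999 = 0.01823 mol
Divide by the smallest (0.01823 mol): C 9.026, H 12.000, N 2.006, O 1.000

C9H12N2O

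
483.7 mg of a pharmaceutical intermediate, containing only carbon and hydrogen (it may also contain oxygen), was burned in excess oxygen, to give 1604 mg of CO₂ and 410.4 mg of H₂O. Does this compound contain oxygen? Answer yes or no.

mol C = 1.604 g CO₂ ÷ 44.009 g/mol = 0.036447 mol
mol H = 2 × 0.4104 g H₂O ÷ 18.015 g/mol = 0.045562 mol
C and H together account for 0.48369 g — essentially the entire 0.4837 g sample — so the compound contains no oxygen.

no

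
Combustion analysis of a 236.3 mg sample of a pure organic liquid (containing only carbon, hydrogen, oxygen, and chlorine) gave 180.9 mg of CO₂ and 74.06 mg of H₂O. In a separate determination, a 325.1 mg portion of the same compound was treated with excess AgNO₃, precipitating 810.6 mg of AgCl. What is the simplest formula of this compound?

mol C = 0.1809 g CO₂ ÷ 44.009 g/mol = 0.0041105 mol
mol H = 2 × 0.07406 g H₂O ÷ 18.015 g/mol = 0.0082220 mol
From the AgCl data: mol Cl per gram of compound = (0.8106 ÷ 143.318) ÷ 0.3251 = 0.017398 mol/g, so in the 0.2363 g combustion sample mol Cl = 0.0041110 mol
mass O = 0.2363 − (0.049371 + 0.0082878 + 0.14574) = 0.032904 g → mol O = 0.032904 ÷ 15.999 = 0.0020566 mol
Divide by the smallest (0.0020566 mol): C 1.999, H 3.998, Cl 1.999, O 1.000

C2H4Cl2O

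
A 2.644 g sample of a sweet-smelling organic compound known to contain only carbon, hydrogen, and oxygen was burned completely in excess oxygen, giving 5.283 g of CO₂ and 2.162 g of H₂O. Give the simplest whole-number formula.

C2H4O

mol C = 5.283 g CO₂ ÷ 44.009 g/mol = 0.12004 mol
mol H = 2 × 2.162 g H₂O ÷ 18.015 g/mol = 0.24002 mol
mass O = 2.644 − (1.4418 + 0.24194) = 0.96021 g → mol O = 0.96021 ÷ 15.999 = 0.060017 mol
Divide by the smallest (0.060017 mol): C 2.000, H 3.999, O 1.000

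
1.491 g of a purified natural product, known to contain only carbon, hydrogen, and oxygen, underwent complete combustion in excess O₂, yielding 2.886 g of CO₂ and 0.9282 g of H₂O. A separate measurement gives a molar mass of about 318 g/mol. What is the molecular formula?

C14H22O8

mol C = 2.886 g CO₂ ÷ 44.009 g/mol = 0.065577 mol
mol H = 2 × 0.9282 g H₂O ÷ 18.015 g/mol = 0.10305 mol
mass O = 1.491 − (0.78765 + 0.10387) = 0.59948 g → mol O = 0.59948 ÷ 15.999 = 0.037470 mol
Divide by the smallest (0.037470 mol): C 1.750, H 2.750, O 1.000
Multiplying each by 4 gives whole numbers: C 7.00, H 11.00, O 4.00
Empirical formula: C7H11O4
Empirical-formula mass = 159.16 g/mol; 318 ÷ 159.16 ≈ 2, so the molecular formula is C14H22O8.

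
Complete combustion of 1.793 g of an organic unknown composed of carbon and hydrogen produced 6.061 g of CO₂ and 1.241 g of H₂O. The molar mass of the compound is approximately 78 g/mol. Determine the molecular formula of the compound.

mol C = 6.061 g CO₂ ÷ 44.009 g/mol = 0.13772 mol
mol H = 2 × 1.241 g H₂O ÷ 18.015 g/mol = 0.13777 mol
Divide by the smallest (0.13772 mol): C 1.000, H 1.000
Empirical formula: CH
Empirical-formula mass = 13.02 g/mol; 78 ÷ 13.02 ≈ 6, so the molecular formula is C6H6.

C6H6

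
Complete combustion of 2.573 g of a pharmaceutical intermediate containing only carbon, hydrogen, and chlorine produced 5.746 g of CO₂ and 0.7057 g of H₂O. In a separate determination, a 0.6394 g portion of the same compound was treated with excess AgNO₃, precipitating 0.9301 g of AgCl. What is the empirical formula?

mol C = 5.746 g CO₂ ÷ 44.009 g/mol = 0.13056 mol
mol H = 2 × 0.7057 g H₂O ÷ 18.015 g/mol = 0.078346 mol
From the AgCl data: mol Cl per gram of compound = (0.9301 ÷ 143.318) ÷ 0.6394 = 0.010150 mol/g, so in the 2.573 g combustion sample mol Cl = 0.026115 mol
Divide by the smallest (0.026115 mol): C 5.000, H 3.000, Cl 1.000

C5H3Cl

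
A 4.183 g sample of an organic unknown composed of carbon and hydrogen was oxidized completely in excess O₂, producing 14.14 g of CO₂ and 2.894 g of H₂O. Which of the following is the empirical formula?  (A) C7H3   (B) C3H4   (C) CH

(C) CH

mol C = 14.14 g CO₂ ÷ 44.009 g/mol = 0.32130 mol
mol H = 2 × 2.894 g H₂O ÷ 18.015 g/mol = 0.32129 mol
Divide by the smallest (0.32129 mol): C 1.000, H 1.000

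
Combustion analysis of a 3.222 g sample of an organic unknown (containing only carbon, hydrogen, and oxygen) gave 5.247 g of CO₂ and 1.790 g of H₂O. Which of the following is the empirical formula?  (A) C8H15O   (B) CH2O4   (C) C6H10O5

mol C = 5.247 g CO₂ ÷ 44.009 g/mol = 0.11923 mol
mol H = 2 × 1.790 g H₂O ÷ 18.015 g/mol = 0.19872 mol
mass O = 3.222 − (1.4320 + 0.20031) = 1.5897 g → mol O = 1.5897 ÷ 15.999 = 0.099360 mol
Divide by the smallest (0.099360 mol): C 1.200, H 2.000, O 1.000
Multiplying each by 5 gives whole numbers: C 6.00, H 10.00, O 5.00

(C) C6H10O5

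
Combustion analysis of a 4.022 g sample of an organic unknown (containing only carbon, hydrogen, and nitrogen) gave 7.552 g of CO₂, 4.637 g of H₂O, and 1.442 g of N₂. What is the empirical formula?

C5H15N3

mol C = 7.552 g CO₂ ÷ 44.009 g/mol = 0.17160 mol
mol H = 2 × 4.637 g H₂O ÷ 18.015 g/mol = 0.51479 mol
mol N = 2 × 1.442 g N₂ ÷ 28.014 g/mol = 0.10295 mol
Divide by the smallest (0.10295 mol): C 1.667, H 5.000, N 1.000
Multiplying each by 3 gives whole numbers: C 5.00, H 15.00, N 3.00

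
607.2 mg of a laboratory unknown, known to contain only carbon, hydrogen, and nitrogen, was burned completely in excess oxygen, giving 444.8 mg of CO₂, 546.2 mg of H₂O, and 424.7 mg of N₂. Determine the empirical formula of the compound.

mol C = 0.4448 g CO₂ ÷ 44.009 g/mol = 0.010107 mol
mol H = 2 × 0.5462 g H₂O ÷ 18.015 g/mol = 0.060638 mol
mol N = 2 × 0.4247 g N₂ ÷ 28.014 g/mol = 0.030321 mol
Divide by the smallest (0.010107 mol): C 1.000, H 6.000, N 3.000

CH6N3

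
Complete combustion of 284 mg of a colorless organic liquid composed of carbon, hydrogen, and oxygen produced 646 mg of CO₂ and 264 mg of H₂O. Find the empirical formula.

mol C = 0.646 g CO₂ ÷ 44.009 g/mol = 0.01468 mol
mol H = 2 × 0.264 g H₂O ÷ 18.015 g/mol = 0.02931 mol
mass O = 0.284 − (0.1763 + 0.02954) = 0.07815 g → mol O = 0.07815 ÷ 15.999 = 0.004885 mol
Divide by the smallest (0.004885 mol): C 3.005, H 6.000, O 1.000

C3H6O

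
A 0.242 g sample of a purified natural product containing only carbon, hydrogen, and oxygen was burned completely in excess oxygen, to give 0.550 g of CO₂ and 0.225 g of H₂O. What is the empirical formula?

mol C = 0.550 g CO₂ ÷ 44.009 g/mol = 0.01250 mol
mol H = 2 × 0.225 g H₂O ÷ 18.015 g/mol = 0.02498 mol
mass O = 0.242 − (0.1501 + 0.02518) = 0.06671 g → mol O = 0.06671 ÷ 15.999 = 0.004170 mol
Divide by the smallest (0.004170 mol): C 2.997, H 5.990, O 1.000

C3H6O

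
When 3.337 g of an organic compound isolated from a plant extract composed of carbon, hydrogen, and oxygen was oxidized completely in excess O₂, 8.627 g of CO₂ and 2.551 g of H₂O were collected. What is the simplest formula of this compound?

C9H13O2

mol C = 8.627 g CO₂ ÷ 44.009 g/mol = 0.19603 mol
mol H = 2 × 2.551 g H₂O ÷ 18.015 g/mol = 0.28321 mol
mass O = 3.337 − (2.3545 + 0.28547) = 0.69703 g → mol O = 0.69703 ÷ 15.999 = 0.043567 mol
Divide by the smallest (0.043567 mol): C 4.499, H 6.500, O 1.000
Multiplying each by 2 gives whole numbers: C 9.00, H 13.00, O 2.00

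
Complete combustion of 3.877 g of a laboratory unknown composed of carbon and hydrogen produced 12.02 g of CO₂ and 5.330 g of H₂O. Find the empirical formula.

C6H13

mol C = 12.02 g CO₂ ÷ 44.009 g/mol = 0.27313 mol
mol H = 2 × 5.330 g H₂O ÷ 18.015 g/mol = 0.59173 mol
Divide by the smallest (0.27313 mol): C 1.000, H 2.167
Multiplying each by 6 gives whole numbers: C 6.00, H 13.00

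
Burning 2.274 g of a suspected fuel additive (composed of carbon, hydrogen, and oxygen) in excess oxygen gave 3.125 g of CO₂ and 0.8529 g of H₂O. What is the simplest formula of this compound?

mol C = 3.125 g CO₂ ÷ 44.009 g/mol = 0.071008 mol
mol H = 2 × 0.8529 g H₂O ÷ 18.015 g/mol = 0.094688 mol
mass O = 2.274 − (0.85288 + 0.095445) = 1.3257 g → mol O = 1.3257 ÷ 15.999 = 0.082860 mol
Divide by the smallest (0.071008 mol): C 1.000, H 1.333, O 1.167
Multiplying each by 6 gives whole numbers: C 6.00, H 8.00, O 7.00

C6H8O7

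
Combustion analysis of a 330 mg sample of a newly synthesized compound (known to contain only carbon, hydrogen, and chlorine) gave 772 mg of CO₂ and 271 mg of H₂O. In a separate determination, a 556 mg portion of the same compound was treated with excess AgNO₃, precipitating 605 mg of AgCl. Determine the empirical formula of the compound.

mol C = 0.772 g CO₂ ÷ 44.009 g/mol = 0.01754 mol
mol H = 2 × 0.271 g H₂O ÷ 18.015 g/mol = 0.03009 mol
From the AgCl data: mol Cl per gram of compound = (0.605 ÷ 143.318) ÷ 0.556 = 0.007592 mol/g, so in the 0.330 g combustion sample mol Cl = 0.002505 mol
Divide by the smallest (0.002505 mol): C 7.001, H 12.008, Cl 1.000

C7H12Cl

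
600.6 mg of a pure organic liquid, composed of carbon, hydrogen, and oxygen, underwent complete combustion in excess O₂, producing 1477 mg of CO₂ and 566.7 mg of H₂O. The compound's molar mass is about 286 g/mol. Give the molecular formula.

mol C = 1.477 g CO₂ ÷ 44.009 g/mol = 0.033561 mol
mol H = 2 × 0.5667 g H₂O ÷ 18.015 g/mol = 0.062914 mol
mass O = 0.6006 − (0.40310 + 0.063418) = 0.13408 g → mol O = 0.13408 ÷ 15.999 = 0.0083804 mol
Divide by the smallest (0.0083804 mol): C 4.005, H 7.507, O 1.000
Multiplying each by 2 gives whole numbers: C 8.01, H 15.01, O 2.00
Empirical formula: C8H15O2
Empirical-formula mass = 143.21 g/mol; 286 ÷ 143.21 ≈ 2, so the molecular formula is C16H30O4.

C16H30O4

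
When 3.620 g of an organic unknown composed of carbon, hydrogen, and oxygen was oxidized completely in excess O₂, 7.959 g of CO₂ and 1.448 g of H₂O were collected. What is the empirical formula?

mol C = 7.959 g CO₂ ÷ 44.009 g/mol = 0.18085 mol
mol H = 2 × 1.448 g H₂O ÷ 18.015 g/mol = 0.16075 mol
mass O = 3.620 − (2.1722 + 0.16204) = 1.2858 g → mol O = 1.2858 ÷ 15.999 = 0.080366 mol
Divide by the smallest (0.080366 mol): C 2.250, H 2.000, O 1.000
Multiplying each by 4 gives whole numbers: C 9.00, H 8.00, O 4.00

C9H8O4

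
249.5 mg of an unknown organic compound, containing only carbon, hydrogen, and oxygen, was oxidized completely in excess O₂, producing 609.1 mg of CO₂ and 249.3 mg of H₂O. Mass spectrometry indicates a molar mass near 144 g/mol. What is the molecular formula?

C8H16O2

mol C = 0.6091 g CO₂ ÷ 44.009 g/mol = 0.013840 mol
mol H = 2 × 0.2493 g H₂O ÷ 18.015 g/mol = 0.027677 mol
mass O = 0.2495 − (0.16624 + 0.027898) = 0.055365 g → mol O = 0.055365 ÷ 15.999 = 0.0034605 mol
Divide by the smallest (0.0034605 mol): C 3.999, H 7.998, O 1.000
Empirical formula: C4H8O
Empirical-formula mass = 72.11 g/mol; 144 ÷ 72.11 ≈ 2, so the molecular formula is C8H16O2.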